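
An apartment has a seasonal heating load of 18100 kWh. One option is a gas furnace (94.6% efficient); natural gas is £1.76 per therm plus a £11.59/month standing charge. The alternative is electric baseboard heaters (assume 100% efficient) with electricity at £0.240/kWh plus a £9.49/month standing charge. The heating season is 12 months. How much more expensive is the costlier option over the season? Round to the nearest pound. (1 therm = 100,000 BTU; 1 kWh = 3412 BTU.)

Heat load = 18100 kWh × 3412 = 61,757,200 BTU
Gas: input = 61,757,200 / 0.946 = 65,282,452 BTU = 652.8 therm → 652.8 × £1.76 = £1,148.97; + 12 × £11.59 standing = £1,288.05
Electric: 61,757,200 BTU / 3412 = 18,100 kWh → × £0.240 = £4,344.00; + 12 × £9.49 standing = £4,457.88
Difference = |£1,288.05 − £4,457.88| = £3,169.83 ≈ £3170

£3170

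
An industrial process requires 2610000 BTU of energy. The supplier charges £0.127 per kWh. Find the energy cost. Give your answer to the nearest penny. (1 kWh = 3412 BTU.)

£97.15

2610000 BTU × (0.00029308 kWh/BTU) = 764.9 kWh
Cost = 764.9 kWh × £0.127/kWh = £97.15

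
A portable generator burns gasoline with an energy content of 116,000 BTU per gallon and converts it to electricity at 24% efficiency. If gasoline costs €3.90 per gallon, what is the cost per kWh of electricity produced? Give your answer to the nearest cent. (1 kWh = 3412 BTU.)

€0.48

Electrical output per gallon = 116,000 BTU × 0.24 / 3412 BTU/kWh = 8.159 kWh
Cost per kWh = €3.90 / 8.159 kWh = €0.478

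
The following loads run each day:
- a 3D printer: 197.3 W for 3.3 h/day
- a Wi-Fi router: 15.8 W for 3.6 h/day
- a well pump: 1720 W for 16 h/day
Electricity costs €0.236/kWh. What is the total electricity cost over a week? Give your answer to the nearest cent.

€46.63

3D printer: 197.3 W × 3.3 h × 7 d = 4,558 Wh = 4.558 kWh
Wi-Fi router: 15.8 W × 3.6 h × 7 d = 398 Wh = 0.3982 kWh
well pump: 1720 W × 16 h × 7 d = 192,640 Wh = 192.6 kWh
Total energy = 4.558 + 0.3982 + 192.6 = 197.6 kWh
Cost = 197.6 kWh × €0.236 = €46.63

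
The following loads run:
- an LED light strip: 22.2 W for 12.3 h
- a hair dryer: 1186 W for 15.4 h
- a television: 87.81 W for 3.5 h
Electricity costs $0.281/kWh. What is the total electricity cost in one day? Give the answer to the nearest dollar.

$5

LED light strip: 22.2 W × 12.3 h = 273 Wh = 0.2731 kWh
hair dryer: 1186 W × 15.4 h = 18,264 Wh = 18.26 kWh
television: 87.81 W × 3.5 h = 307 Wh = 0.3073 kWh
Total energy = 0.2731 + 18.26 + 0.3073 = 18.84 kWh
Cost = 18.84 kWh × $0.281 = $5.30 ≈ $5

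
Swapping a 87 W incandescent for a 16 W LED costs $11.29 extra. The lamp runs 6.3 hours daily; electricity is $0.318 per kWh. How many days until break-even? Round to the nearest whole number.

79 days

Power saved = 87 − 16 = 71 W
Daily energy saved = 71 W × 6.3 h = 447.3 Wh = 0.4473 kWh
Daily savings = 0.4473 × $0.318 = $0.1422
Payback = $11.29 / $0.1422 per day = 79.37 days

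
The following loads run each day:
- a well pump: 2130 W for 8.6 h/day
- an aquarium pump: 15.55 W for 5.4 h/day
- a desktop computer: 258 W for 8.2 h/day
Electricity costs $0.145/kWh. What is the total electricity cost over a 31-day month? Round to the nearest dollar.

$92

well pump: 2130 W × 8.6 h × 31 d = 567,858 Wh = 567.9 kWh
aquarium pump: 15.55 W × 5.4 h × 31 d = 2,603 Wh = 2.603 kWh
desktop computer: 258 W × 8.2 h × 31 d = 65,584 Wh = 65.58 kWh
Total energy = 567.9 + 2.603 + 65.58 = 636 kWh
Cost = 636 kWh × $0.145 = $92.23 ≈ $92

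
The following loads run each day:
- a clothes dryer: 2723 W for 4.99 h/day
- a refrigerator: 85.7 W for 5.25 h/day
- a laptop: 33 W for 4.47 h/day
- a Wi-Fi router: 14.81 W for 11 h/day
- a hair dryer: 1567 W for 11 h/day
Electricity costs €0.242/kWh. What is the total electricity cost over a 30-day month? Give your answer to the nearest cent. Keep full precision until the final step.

clothes dryer: 2723 W × 4.99 h × 30 d = 407,633 Wh = 407.6 kWh
refrigerator: 85.7 W × 5.25 h × 30 d = 13,498 Wh = 13.5 kWh
laptop: 33 W × 4.47 h × 30 d = 4,425 Wh = 4.425 kWh
Wi-Fi router: 14.81 W × 11 h × 30 d = 4,887 Wh = 4.887 kWh
hair dryer: 1567 W × 11 h × 30 d = 517,110 Wh = 517.1 kWh
Total energy = 407.6 + 13.5 + 4.425 + 4.887 + 517.1 = 947.6 kWh
Cost = 947.6 kWh × €0.242 = €229.31

€229.31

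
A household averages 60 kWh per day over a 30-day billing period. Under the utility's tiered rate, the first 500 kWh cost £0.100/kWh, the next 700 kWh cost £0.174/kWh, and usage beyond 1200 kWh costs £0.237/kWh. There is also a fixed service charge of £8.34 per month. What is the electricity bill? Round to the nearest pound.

£322

Usage = 60 kWh/day × 30 days = 1800 kWh
First 500 kWh × £0.100 = £50.00
Next 700 kWh × £0.174 = £121.80
Remaining 600 kWh × £0.237 = £142.20
Energy charge = £314.00; + service £8.34 = £322.34 ≈ £322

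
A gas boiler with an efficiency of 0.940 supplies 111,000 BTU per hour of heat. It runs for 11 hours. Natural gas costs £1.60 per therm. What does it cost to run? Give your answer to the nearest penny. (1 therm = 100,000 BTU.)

£20.78

Heat delivered = 111,000 BTU/h × 11 h = 1,221,000 BTU
Gas input = 1,221,000 / 0.940 = 1,298,936 BTU
= 1,298,936 / 100,000 = 12.99 therm
Cost = 12.99 × £1.60/therm = £20.78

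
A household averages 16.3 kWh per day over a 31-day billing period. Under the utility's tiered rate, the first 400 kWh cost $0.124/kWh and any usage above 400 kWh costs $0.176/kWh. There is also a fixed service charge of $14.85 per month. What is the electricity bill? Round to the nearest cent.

$82.98

Usage = 16.3 kWh/day × 31 days = 505.3 kWh
First 400 kWh × $0.124 = $49.60
Remaining 105.3 kWh × $0.176 = $18.53
Energy charge = $68.13; + service $14.85 = $82.98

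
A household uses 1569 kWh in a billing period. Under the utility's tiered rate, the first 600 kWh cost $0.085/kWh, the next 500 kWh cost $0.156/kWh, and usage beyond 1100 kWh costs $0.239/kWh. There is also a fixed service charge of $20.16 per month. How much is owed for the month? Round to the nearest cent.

$261.25

First 600 kWh × $0.085 = $51.00
Next 500 kWh × $0.156 = $78.00
Remaining 469 kWh × $0.239 = $112.09
Energy charge = $241.09; + service $20.16 = $261.25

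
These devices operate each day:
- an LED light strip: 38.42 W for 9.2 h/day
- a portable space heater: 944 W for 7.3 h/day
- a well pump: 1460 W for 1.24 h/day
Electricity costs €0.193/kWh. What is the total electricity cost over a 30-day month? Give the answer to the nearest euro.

€52

LED light strip: 38.42 W × 9.2 h × 30 d = 10,604 Wh = 10.6 kWh
portable space heater: 944 W × 7.3 h × 30 d = 206,736 Wh = 206.7 kWh
well pump: 1460 W × 1.24 h × 30 d = 54,312 Wh = 54.31 kWh
Total energy = 10.6 + 206.7 + 54.31 = 271.7 kWh
Cost = 271.7 kWh × €0.193 = €52.43 ≈ €52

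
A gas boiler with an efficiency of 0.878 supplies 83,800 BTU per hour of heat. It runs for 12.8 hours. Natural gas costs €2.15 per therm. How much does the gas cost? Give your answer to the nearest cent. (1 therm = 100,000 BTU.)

€26.27

Heat delivered = 83,800 BTU/h × 12.8 h = 1,072,640 BTU
Gas input = 1,072,640 / 0.878 = 1,221,686 BTU
= 1,221,686 / 100,000 = 12.22 therm
Cost = 12.22 × €2.15/therm = €26.27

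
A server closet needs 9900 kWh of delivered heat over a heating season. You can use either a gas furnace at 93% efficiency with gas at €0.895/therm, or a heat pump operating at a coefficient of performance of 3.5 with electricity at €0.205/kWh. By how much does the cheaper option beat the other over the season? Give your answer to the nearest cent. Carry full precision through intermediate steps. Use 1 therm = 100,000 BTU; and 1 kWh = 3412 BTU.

Heat load = 9900 kWh × 3412 = 33,778,800 BTU
Gas: input = 33,778,800 / 0.93 = 36,321,290 BTU = 363.2 therm → 363.2 × €0.895 = €325.08
Heat pump: 33,778,800 BTU / 3412 = 9,900 kWh heat; / 3.5 = 2,829 kWh in → × €0.205 = €579.86
Difference = |€325.08 − €579.86| = €254.78

€254.78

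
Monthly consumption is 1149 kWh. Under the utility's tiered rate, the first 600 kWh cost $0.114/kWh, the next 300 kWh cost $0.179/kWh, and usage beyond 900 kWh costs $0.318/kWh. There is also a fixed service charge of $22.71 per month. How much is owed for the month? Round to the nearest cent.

$223.99

First 600 kWh × $0.114 = $68.40
Next 300 kWh × $0.179 = $53.70
Remaining 249 kWh × $0.318 = $79.18
Energy charge = $201.28; + service $22.71 = $223.99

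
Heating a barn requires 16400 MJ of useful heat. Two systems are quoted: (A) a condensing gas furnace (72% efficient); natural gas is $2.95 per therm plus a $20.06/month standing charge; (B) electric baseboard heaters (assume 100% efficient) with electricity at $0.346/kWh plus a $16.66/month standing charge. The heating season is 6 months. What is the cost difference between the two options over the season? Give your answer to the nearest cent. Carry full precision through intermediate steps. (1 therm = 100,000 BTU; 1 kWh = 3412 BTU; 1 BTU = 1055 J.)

$919.06

Heat load = 16400 MJ = 16,400,000,000 J / 1055 = 15,545,024 BTU
Gas: input = 15,545,024 / 0.72 = 21,590,311 BTU = 215.9 therm → 215.9 × $2.95 = $636.91; + 6 × $20.06 standing = $757.27
Electric: 15,545,024 BTU / 3412 = 4,556 kWh → × $0.346 = $1,576.37; + 6 × $16.66 standing = $1,676.33
Difference = |$757.27 − $1,676.33| = $919.06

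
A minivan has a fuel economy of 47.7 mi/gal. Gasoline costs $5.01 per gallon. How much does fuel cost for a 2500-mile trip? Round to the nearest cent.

$262.58

Fuel = 2500 mi / 47.7 mpg = 52.41 gal
Cost = 52.41 gal × $5.01/gal = $262.58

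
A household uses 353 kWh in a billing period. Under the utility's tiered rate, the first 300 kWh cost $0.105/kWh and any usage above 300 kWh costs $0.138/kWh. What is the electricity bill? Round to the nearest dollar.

$39

First 300 kWh × $0.105 = $31.50
Remaining 53 kWh × $0.138 = $7.31
Total = $38.81 ≈ $39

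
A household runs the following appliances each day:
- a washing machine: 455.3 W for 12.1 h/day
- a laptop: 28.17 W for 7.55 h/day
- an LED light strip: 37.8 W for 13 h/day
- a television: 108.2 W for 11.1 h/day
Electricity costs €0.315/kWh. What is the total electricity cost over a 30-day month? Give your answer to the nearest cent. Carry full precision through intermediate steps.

€70.06

washing machine: 455.3 W × 12.1 h × 30 d = 165,274 Wh = 165.3 kWh
laptop: 28.17 W × 7.55 h × 30 d = 6,381 Wh = 6.381 kWh
LED light strip: 37.8 W × 13 h × 30 d = 14,742 Wh = 14.74 kWh
television: 108.2 W × 11.1 h × 30 d = 36,031 Wh = 36.03 kWh
Total energy = 165.3 + 6.381 + 14.74 + 36.03 = 222.4 kWh
Cost = 222.4 kWh × €0.315 = €70.06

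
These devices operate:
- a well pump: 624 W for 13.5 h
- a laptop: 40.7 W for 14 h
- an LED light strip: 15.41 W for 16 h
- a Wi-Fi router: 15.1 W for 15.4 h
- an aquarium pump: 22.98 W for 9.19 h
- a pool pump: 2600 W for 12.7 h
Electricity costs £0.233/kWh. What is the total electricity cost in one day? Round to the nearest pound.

£10

well pump: 624 W × 13.5 h = 8,424 Wh = 8.424 kWh
laptop: 40.7 W × 14 h = 570 Wh = 0.5698 kWh
LED light strip: 15.41 W × 16 h = 247 Wh = 0.2466 kWh
Wi-Fi router: 15.1 W × 15.4 h = 233 Wh = 0.2325 kWh
aquarium pump: 22.98 W × 9.19 h = 211 Wh = 0.2112 kWh
pool pump: 2600 W × 12.7 h = 33,020 Wh = 33.02 kWh
Total energy = 8.424 + 0.5698 + 0.2466 + 0.2325 + 0.2112 + 33.02 = 42.7 kWh
Cost = 42.7 kWh × £0.233 = £9.95 ≈ £10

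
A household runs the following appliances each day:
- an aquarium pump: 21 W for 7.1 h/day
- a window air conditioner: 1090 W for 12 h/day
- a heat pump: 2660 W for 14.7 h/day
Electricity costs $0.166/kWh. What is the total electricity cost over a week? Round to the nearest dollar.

aquarium pump: 21 W × 7.1 h × 7 d = 1,044 Wh = 1.044 kWh
window air conditioner: 1090 W × 12 h × 7 d = 91,560 Wh = 91.56 kWh
heat pump: 2660 W × 14.7 h × 7 d = 273,714 Wh = 273.7 kWh
Total energy = 1.044 + 91.56 + 273.7 = 366.3 kWh
Cost = 366.3 kWh × $0.166 = $60.81 ≈ $61

$61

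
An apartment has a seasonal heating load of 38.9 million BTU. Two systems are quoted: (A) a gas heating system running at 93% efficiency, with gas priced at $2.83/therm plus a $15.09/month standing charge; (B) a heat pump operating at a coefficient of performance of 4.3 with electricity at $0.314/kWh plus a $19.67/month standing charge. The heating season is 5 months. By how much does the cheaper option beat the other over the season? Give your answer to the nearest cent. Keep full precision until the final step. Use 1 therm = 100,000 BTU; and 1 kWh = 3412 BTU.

Heat load = 38.9 × 10⁶ BTU = 38,900,000 BTU
Gas: input = 38,900,000 / 0.930 = 41,827,957 BTU = 418.3 therm → 418.3 × $2.83 = $1,183.73; + 5 × $15.09 standing = $1,259.18
Heat pump: 38,900,000 BTU / 3412 = 11,400 kWh heat; / 4.3 = 2,651 kWh in → × $0.314 = $832.53; + 5 × $19.67 standing = $930.88
Difference = |$1,259.18 − $930.88| = $328.30

$328.30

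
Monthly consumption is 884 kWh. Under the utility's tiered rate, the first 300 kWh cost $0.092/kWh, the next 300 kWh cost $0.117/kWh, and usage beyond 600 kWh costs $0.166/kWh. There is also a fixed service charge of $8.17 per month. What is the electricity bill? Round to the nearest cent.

First 300 kWh × $0.092 = $27.60
Next 300 kWh × $0.117 = $35.10
Remaining 284 kWh × $0.166 = $47.14
Energy charge = $109.84; + service $8.17 = $118.01

$118.01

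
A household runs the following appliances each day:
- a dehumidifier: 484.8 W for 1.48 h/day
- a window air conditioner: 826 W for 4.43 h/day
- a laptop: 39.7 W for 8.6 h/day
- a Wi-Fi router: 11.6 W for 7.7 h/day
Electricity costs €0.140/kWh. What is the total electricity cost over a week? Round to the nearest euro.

dehumidifier: 484.8 W × 1.48 h × 7 d = 5,023 Wh = 5.023 kWh
window air conditioner: 826 W × 4.43 h × 7 d = 25,614 Wh = 25.61 kWh
laptop: 39.7 W × 8.6 h × 7 d = 2,390 Wh = 2.39 kWh
Wi-Fi router: 11.6 W × 7.7 h × 7 d = 625 Wh = 0.6252 kWh
Total energy = 5.023 + 25.61 + 2.39 + 0.6252 = 33.65 kWh
Cost = 33.65 kWh × €0.140 = €4.71 ≈ €5

€5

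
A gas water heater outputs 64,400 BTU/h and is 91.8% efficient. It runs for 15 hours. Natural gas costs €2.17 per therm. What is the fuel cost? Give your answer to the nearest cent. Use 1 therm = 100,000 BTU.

€22.83

Heat delivered = 64,400 BTU/h × 15 h = 966,000 BTU
Gas input = 966,000 / 0.918 = 1,052,288 BTU
= 1,052,288 / 100,000 = 10.52 therm
Cost = 10.52 × €2.17/therm = €22.83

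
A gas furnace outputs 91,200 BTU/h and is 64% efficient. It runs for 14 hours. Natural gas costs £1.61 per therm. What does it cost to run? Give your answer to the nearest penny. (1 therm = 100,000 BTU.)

£32.12

Heat delivered = 91,200 BTU/h × 14 h = 1,276,800 BTU
Gas input = 1,276,800 / 0.64 = 1,995,000 BTU
= 1,995,000 / 100,000 = 19.95 therm
Cost = 19.95 × £1.61/therm = £32.12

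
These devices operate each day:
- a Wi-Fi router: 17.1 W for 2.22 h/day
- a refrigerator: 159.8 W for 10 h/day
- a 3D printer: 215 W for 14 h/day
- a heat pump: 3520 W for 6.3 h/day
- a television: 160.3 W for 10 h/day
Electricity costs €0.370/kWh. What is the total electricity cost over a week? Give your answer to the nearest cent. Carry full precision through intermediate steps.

€73.62

Wi-Fi router: 17.1 W × 2.22 h × 7 d = 266 Wh = 0.2657 kWh
refrigerator: 159.8 W × 10 h × 7 d = 11,186 Wh = 11.19 kWh
3D printer: 215 W × 14 h × 7 d = 21,070 Wh = 21.07 kWh
heat pump: 3520 W × 6.3 h × 7 d = 155,232 Wh = 155.2 kWh
television: 160.3 W × 10 h × 7 d = 11,221 Wh = 11.22 kWh
Total energy = 0.2657 + 11.19 + 21.07 + 155.2 + 11.22 = 199 kWh
Cost = 199 kWh × €0.370 = €73.62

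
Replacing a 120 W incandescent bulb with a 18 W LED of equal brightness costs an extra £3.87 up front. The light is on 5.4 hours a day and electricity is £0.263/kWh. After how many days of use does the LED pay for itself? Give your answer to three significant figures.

Power saved = 120 − 18 = 102 W
Daily energy saved = 102 W × 5.4 h = 550.8 Wh = 0.5508 kWh
Daily savings = 0.5508 × £0.263 = £0.1449
Payback = £3.87 / £0.1449 per day = 26.72 days

26.7 days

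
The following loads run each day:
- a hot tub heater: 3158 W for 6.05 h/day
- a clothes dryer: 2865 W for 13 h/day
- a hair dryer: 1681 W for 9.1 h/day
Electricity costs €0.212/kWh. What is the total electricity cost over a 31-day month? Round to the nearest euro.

€471

hot tub heater: 3158 W × 6.05 h × 31 d = 592,283 Wh = 592.3 kWh
clothes dryer: 2865 W × 13 h × 31 d = 1,154,595 Wh = 1,155 kWh
hair dryer: 1681 W × 9.1 h × 31 d = 474,210 Wh = 474.2 kWh
Total energy = 592.3 + 1,155 + 474.2 = 2,221 kWh
Cost = 2,221 kWh × €0.212 = €470.87 ≈ €471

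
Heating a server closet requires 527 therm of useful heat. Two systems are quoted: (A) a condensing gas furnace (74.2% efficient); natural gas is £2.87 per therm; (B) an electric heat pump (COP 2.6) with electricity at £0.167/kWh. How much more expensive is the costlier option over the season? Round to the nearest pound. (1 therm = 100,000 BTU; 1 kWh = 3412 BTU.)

£1046

Heat load = 527 therm × 100,000 = 52,700,000 BTU
Gas: input = 52,700,000 / 0.742 = 71,024,259 BTU = 710.2 therm → 710.2 × £2.87 = £2,038.40
Heat pump: 52,700,000 BTU / 3412 = 15,450 kWh heat; / 2.6 = 5,941 kWh in → × £0.167 = £992.08
Difference = |£2,038.40 − £992.08| = £1,046.32 ≈ £1046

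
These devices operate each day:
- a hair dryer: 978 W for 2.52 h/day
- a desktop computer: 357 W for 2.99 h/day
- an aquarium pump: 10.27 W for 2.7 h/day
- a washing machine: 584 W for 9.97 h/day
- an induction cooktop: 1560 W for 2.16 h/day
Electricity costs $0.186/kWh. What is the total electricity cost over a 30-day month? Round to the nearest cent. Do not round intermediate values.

hair dryer: 978 W × 2.52 h × 30 d = 73,937 Wh = 73.94 kWh
desktop computer: 357 W × 2.99 h × 30 d = 32,023 Wh = 32.02 kWh
aquarium pump: 10.27 W × 2.7 h × 30 d = 832 Wh = 0.8319 kWh
washing machine: 584 W × 9.97 h × 30 d = 174,674 Wh = 174.7 kWh
induction cooktop: 1560 W × 2.16 h × 30 d = 101,088 Wh = 101.1 kWh
Total energy = 73.94 + 32.02 + 0.8319 + 174.7 + 101.1 = 382.6 kWh
Cost = 382.6 kWh × $0.186 = $71.16

$71.16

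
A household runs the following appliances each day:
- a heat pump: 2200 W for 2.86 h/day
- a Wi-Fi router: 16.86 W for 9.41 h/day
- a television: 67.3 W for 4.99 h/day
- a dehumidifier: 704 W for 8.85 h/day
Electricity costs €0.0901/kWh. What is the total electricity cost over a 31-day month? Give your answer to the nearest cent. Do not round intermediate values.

heat pump: 2200 W × 2.86 h × 31 d = 195,052 Wh = 195.1 kWh
Wi-Fi router: 16.86 W × 9.41 h × 31 d = 4,918 Wh = 4.918 kWh
television: 67.3 W × 4.99 h × 31 d = 10,411 Wh = 10.41 kWh
dehumidifier: 704 W × 8.85 h × 31 d = 193,142 Wh = 193.1 kWh
Total energy = 195.1 + 4.918 + 10.41 + 193.1 = 403.5 kWh
Cost = 403.5 kWh × €0.0901 = €36.36

€36.36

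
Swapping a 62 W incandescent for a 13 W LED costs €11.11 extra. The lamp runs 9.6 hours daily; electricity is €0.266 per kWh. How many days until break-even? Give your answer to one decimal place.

Power saved = 62 − 13 = 49 W
Daily energy saved = 49 W × 9.6 h = 470.4 Wh = 0.4704 kWh
Daily savings = 0.4704 × €0.266 = €0.1251
Payback = €11.11 / €0.1251 per day = 88.79 days

88.8 days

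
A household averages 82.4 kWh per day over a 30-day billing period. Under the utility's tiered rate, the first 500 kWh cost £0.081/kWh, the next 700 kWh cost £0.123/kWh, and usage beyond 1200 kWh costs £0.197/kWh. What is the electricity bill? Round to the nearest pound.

£377

Usage = 82.4 kWh/day × 30 days = 2472 kWh
First 500 kWh × £0.081 = £40.50
Next 700 kWh × £0.123 = £86.10
Remaining 1272 kWh × £0.197 = £250.58
Total = £377.18 ≈ £377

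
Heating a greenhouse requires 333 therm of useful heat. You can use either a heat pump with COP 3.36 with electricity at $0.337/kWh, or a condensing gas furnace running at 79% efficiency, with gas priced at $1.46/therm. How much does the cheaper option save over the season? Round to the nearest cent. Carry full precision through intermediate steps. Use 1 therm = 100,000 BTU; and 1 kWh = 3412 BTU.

$363.45

Heat load = 333 therm × 100,000 = 33,300,000 BTU
Gas: input = 33,300,000 / 0.79 = 42,151,899 BTU = 421.5 therm → 421.5 × $1.46 = $615.42
Heat pump: 33,300,000 BTU / 3412 = 9,760 kWh heat; / 3.36 = 2,905 kWh in → × $0.337 = $978.87
Difference = |$615.42 − $978.87| = $363.45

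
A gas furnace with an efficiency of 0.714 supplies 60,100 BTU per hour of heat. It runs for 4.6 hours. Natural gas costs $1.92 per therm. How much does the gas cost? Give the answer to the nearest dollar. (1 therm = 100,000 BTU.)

Heat delivered = 60,100 BTU/h × 4.6 h = 276,460 BTU
Gas input = 276,460 / 0.714 = 387,199 BTU
= 387,199 / 100,000 = 3.872 therm
Cost = 3.872 × $1.92/therm = $7.43 ≈ $7

$7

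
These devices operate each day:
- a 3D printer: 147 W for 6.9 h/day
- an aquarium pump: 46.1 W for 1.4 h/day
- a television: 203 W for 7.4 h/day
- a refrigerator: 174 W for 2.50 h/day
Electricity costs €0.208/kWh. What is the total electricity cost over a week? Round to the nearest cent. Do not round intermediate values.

3D printer: 147 W × 6.9 h × 7 d = 7,100 Wh = 7.1 kWh
aquarium pump: 46.1 W × 1.4 h × 7 d = 452 Wh = 0.4518 kWh
television: 203 W × 7.4 h × 7 d = 10,515 Wh = 10.52 kWh
refrigerator: 174 W × 2.50 h × 7 d = 3,045 Wh = 3.045 kWh
Total energy = 7.1 + 0.4518 + 10.52 + 3.045 = 21.11 kWh
Cost = 21.11 kWh × €0.208 = €4.39

€4.39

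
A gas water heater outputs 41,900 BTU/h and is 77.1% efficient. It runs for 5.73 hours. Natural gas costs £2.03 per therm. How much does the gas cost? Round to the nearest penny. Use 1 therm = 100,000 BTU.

Heat delivered = 41,900 BTU/h × 5.73 h = 240,087 BTU
Gas input = 240,087 / 0.771 = 311,397 BTU
= 311,397 / 100,000 = 3.114 therm
Cost = 3.114 × £2.03/therm = £6.32

£6.32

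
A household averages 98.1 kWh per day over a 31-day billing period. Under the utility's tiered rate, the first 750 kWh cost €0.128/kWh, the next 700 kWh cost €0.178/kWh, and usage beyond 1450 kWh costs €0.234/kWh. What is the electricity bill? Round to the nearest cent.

€592.92

Usage = 98.1 kWh/day × 31 days = 3041.1 kWh
First 750 kWh × €0.128 = €96.00
Next 700 kWh × €0.178 = €124.60
Remaining 1591.1 kWh × €0.234 = €372.32
Total = €592.92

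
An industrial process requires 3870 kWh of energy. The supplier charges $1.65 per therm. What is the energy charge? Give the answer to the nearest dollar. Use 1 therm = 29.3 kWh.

3870 kWh × (0.03413 therm/kWh) = 132.1 therm
Cost = 132.1 therm × $1.65/therm = $217.94 ≈ $218

$218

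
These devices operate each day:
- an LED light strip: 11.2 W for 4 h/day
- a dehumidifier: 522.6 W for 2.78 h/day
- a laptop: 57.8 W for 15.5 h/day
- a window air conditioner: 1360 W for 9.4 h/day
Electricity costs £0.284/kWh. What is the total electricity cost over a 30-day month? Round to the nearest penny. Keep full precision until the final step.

LED light strip: 11.2 W × 4 h × 30 d = 1,344 Wh = 1.344 kWh
dehumidifier: 522.6 W × 2.78 h × 30 d = 43,585 Wh = 43.58 kWh
laptop: 57.8 W × 15.5 h × 30 d = 26,877 Wh = 26.88 kWh
window air conditioner: 1360 W × 9.4 h × 30 d = 383,520 Wh = 383.5 kWh
Total energy = 1.344 + 43.58 + 26.88 + 383.5 = 455.3 kWh
Cost = 455.3 kWh × £0.284 = £129.31

£129.31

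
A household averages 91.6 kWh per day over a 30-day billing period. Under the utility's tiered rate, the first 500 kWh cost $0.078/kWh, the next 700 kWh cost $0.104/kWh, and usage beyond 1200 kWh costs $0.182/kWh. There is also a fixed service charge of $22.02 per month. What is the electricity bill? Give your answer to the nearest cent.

$415.56

Usage = 91.6 kWh/day × 30 days = 2748 kWh
First 500 kWh × $0.078 = $39.00
Next 700 kWh × $0.104 = $72.80
Remaining 1548 kWh × $0.182 = $281.74
Energy charge = $393.54; + service $22.02 = $415.56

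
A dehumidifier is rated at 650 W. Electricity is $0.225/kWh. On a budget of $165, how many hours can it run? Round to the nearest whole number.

1128 h

Energy budget = $165 / $0.225 per kWh = 733.3 kWh = 733,333 Wh
Runtime = 733,333 Wh / 650 W = 1,128 h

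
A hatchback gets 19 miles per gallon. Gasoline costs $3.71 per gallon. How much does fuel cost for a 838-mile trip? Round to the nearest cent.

Fuel = 838 mi / 19 mpg = 44.11 gal
Cost = 44.11 gal × $3.71/gal = $163.63

$163.63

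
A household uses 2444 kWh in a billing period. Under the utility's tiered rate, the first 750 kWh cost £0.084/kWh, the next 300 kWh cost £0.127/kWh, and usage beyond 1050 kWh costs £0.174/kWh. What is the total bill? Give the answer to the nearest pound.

First 750 kWh × £0.084 = £63.00
Next 300 kWh × £0.127 = £38.10
Remaining 1394 kWh × £0.174 = £242.56
Total = £343.66 ≈ £344

£344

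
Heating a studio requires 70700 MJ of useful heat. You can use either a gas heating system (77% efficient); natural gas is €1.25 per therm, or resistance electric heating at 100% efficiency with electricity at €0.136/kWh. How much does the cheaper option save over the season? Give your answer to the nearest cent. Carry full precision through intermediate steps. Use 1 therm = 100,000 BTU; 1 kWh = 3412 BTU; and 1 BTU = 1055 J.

Heat load = 70700 MJ = 70,700,000,000 J / 1055 = 67,014,218 BTU
Gas: input = 67,014,218 / 0.770 = 87,031,452 BTU = 870.3 therm → 870.3 × €1.25 = €1,087.89
Electric: 67,014,218 BTU / 3412 = 19,640 kWh → × €0.136 = €2,671.14
Difference = |€1,087.89 − €2,671.14| = €1,583.25

€1583.25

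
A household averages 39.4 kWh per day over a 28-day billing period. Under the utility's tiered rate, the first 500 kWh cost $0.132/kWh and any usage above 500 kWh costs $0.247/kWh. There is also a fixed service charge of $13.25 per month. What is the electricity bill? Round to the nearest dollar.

Usage = 39.4 kWh/day × 28 days = 1103.2 kWh
First 500 kWh × $0.132 = $66.00
Remaining 603.2 kWh × $0.247 = $148.99
Energy charge = $214.99; + service $13.25 = $228.24 ≈ $228

$228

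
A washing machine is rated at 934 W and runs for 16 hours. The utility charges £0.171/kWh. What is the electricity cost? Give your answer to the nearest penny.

Energy = 934 W × 16 h = 14,944 Wh = 14.94 kWh
Cost = 14.94 kWh × £0.171/kWh = £2.56

£2.56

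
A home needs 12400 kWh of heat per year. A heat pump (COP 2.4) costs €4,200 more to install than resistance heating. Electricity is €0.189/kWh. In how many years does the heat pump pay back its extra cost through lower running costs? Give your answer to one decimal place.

3.1 years

Resistance: 12400 kWh × €0.189 = €2,343.60/yr
Heat pump: 12400 / 2.4 = 5167 kWh in → × €0.189 = €976.50/yr
Annual savings = €1,367.10
Payback = €4,200 / €1,367.10 = 3.07 years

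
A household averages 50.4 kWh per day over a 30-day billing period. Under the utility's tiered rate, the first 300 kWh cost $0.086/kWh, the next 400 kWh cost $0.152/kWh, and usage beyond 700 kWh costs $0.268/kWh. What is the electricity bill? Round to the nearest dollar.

$304

Usage = 50.4 kWh/day × 30 days = 1512 kWh
First 300 kWh × $0.086 = $25.80
Next 400 kWh × $0.152 = $60.80
Remaining 812 kWh × $0.268 = $217.62
Total = $304.22 ≈ $304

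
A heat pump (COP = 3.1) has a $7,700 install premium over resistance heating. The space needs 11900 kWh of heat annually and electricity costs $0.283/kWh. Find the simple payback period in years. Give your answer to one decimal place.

3.4 years

Resistance: 11900 kWh × $0.283 = $3,367.70/yr
Heat pump: 11900 / 3.1 = 3839 kWh in → × $0.283 = $1,086.35/yr
Annual savings = $2,281.35
Payback = $7,700 / $2,281.35 = 3.38 years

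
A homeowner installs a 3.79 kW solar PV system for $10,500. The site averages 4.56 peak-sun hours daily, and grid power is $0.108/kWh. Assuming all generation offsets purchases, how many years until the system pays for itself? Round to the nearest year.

15 years

Daily generation = 3.79 kW × 4.56 h = 17.28 kWh
Annual generation = 17.28 × 365 = 6308.1 kWh
Annual savings = 6308.1 × $0.108 = $681.27
Payback = $10,500 / $681.27 = 15.4 years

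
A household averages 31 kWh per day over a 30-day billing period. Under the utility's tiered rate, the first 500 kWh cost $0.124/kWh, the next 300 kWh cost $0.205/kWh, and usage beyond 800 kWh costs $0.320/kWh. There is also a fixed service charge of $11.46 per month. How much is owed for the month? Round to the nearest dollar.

Usage = 31 kWh/day × 30 days = 930 kWh
First 500 kWh × $0.124 = $62.00
Next 300 kWh × $0.205 = $61.50
Remaining 130 kWh × $0.320 = $41.60
Energy charge = $165.10; + service $11.46 = $176.56 ≈ $177

$177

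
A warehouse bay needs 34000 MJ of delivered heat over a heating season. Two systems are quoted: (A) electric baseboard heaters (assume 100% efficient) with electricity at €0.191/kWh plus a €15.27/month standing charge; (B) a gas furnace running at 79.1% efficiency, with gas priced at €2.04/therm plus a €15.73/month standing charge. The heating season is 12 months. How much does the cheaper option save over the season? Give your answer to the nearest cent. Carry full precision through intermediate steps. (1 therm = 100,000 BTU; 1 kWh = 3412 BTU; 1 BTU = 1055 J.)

Heat load = 34000 MJ = 34,000,000,000 J / 1055 = 32,227,488 BTU
Gas: input = 32,227,488 / 0.791 = 40,742,716 BTU = 407.4 therm → 407.4 × €2.04 = €831.15; + 12 × €15.73 standing = €1,019.91
Electric: 32,227,488 BTU / 3412 = 9,445 kWh → × €0.191 = €1,804.06; + 12 × €15.27 standing = €1,987.30
Difference = |€1,019.91 − €1,987.30| = €967.39

€967.39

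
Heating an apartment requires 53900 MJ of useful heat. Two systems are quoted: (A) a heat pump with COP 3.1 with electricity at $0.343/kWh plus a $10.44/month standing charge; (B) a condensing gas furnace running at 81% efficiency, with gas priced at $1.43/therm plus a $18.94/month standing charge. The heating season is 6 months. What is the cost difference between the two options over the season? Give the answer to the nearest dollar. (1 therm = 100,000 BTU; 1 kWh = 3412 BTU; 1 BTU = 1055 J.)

$704

Heat load = 53900 MJ = 53,900,000,000 J / 1055 = 51,090,047 BTU
Gas: input = 51,090,047 / 0.81 = 63,074,133 BTU = 630.7 therm → 630.7 × $1.43 = $901.96; + 6 × $18.94 standing = $1,015.60
Heat pump: 51,090,047 BTU / 3412 = 14,970 kWh heat; / 3.1 = 4,830 kWh in → × $0.343 = $1,656.76; + 6 × $10.44 standing = $1,719.40
Difference = |$1,015.60 − $1,719.40| = $703.80 ≈ $704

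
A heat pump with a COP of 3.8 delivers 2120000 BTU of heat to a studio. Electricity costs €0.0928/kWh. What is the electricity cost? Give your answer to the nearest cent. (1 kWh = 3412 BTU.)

€15.17

Heat delivered = 2,120,000 BTU / 3412 = 621.3 kWh
Electrical input = 621.3 kWh / 3.8 = 163.5 kWh
Cost = 163.5 × €0.0928/kWh = €15.17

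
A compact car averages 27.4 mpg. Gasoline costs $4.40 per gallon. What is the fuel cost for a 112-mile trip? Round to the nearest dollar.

$18

Fuel = 112 mi / 27.4 mpg = 4.088 gal
Cost = 4.088 gal × $4.40/gal = $17.99 ≈ $18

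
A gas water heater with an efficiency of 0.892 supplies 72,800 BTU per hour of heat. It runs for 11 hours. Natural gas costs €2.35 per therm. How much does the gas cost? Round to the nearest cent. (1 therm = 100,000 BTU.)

Heat delivered = 72,800 BTU/h × 11 h = 800,800 BTU
Gas input = 800,800 / 0.892 = 897,758 BTU
= 897,758 / 100,000 = 8.978 therm
Cost = 8.978 × €2.35/therm = €21.10

€21.10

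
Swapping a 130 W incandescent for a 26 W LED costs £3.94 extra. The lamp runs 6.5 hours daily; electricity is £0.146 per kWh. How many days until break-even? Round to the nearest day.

Power saved = 130 − 26 = 104 W
Daily energy saved = 104 W × 6.5 h = 676 Wh = 0.676 kWh
Daily savings = 0.676 × £0.146 = £0.0987
Payback = £3.94 / £0.0987 per day = 39.92 days

40 days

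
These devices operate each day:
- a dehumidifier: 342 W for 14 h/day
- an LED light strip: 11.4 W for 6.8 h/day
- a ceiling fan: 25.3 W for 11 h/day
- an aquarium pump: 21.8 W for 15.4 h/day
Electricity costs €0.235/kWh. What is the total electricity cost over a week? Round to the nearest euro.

€9

dehumidifier: 342 W × 14 h × 7 d = 33,516 Wh = 33.52 kWh
LED light strip: 11.4 W × 6.8 h × 7 d = 543 Wh = 0.5426 kWh
ceiling fan: 25.3 W × 11 h × 7 d = 1,948 Wh = 1.948 kWh
aquarium pump: 21.8 W × 15.4 h × 7 d = 2,350 Wh = 2.35 kWh
Total energy = 33.52 + 0.5426 + 1.948 + 2.35 = 38.36 kWh
Cost = 38.36 kWh × €0.235 = €9.01 ≈ €9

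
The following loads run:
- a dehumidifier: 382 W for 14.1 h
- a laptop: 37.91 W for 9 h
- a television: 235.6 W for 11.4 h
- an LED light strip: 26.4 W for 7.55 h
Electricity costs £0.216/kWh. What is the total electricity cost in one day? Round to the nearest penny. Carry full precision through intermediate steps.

£1.86

dehumidifier: 382 W × 14.1 h = 5,386 Wh = 5.386 kWh
laptop: 37.91 W × 9 h = 341 Wh = 0.3412 kWh
television: 235.6 W × 11.4 h = 2,686 Wh = 2.686 kWh
LED light strip: 26.4 W × 7.55 h = 199 Wh = 0.1993 kWh
Total energy = 5.386 + 0.3412 + 2.686 + 0.1993 = 8.613 kWh
Cost = 8.613 kWh × £0.216 = £1.86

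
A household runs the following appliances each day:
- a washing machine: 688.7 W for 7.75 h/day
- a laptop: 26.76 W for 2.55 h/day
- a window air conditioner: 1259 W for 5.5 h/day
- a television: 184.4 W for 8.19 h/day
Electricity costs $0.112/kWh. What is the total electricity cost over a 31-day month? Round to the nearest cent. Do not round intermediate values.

$48.05

washing machine: 688.7 W × 7.75 h × 31 d = 165,460 Wh = 165.5 kWh
laptop: 26.76 W × 2.55 h × 31 d = 2,115 Wh = 2.115 kWh
window air conditioner: 1259 W × 5.5 h × 31 d = 214,660 Wh = 214.7 kWh
television: 184.4 W × 8.19 h × 31 d = 46,817 Wh = 46.82 kWh
Total energy = 165.5 + 2.115 + 214.7 + 46.82 = 429.1 kWh
Cost = 429.1 kWh × $0.112 = $48.05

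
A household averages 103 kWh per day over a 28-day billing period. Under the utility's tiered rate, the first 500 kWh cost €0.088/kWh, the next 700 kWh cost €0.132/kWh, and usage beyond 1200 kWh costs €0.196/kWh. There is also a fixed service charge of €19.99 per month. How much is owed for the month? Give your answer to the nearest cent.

Usage = 103 kWh/day × 28 days = 2884 kWh
First 500 kWh × €0.088 = €44.00
Next 700 kWh × €0.132 = €92.40
Remaining 1684 kWh × €0.196 = €330.06
Energy charge = €466.46; + service €19.99 = €486.45

€486.45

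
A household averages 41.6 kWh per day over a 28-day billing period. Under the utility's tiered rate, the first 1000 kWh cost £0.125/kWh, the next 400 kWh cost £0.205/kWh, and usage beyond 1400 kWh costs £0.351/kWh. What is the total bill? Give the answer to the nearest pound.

Usage = 41.6 kWh/day × 28 days = 1164.8 kWh
First 1000 kWh × £0.125 = £125.00
Next 164.8 kWh × £0.205 = £33.78
Remaining tier: 0 kWh (not reached)
Total = £158.78 ≈ £159

£159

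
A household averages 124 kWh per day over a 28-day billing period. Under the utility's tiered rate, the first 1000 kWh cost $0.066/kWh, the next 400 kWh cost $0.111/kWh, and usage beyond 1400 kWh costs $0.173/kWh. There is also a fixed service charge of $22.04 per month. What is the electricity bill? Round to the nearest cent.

$490.90

Usage = 124 kWh/day × 28 days = 3472 kWh
First 1000 kWh × $0.066 = $66.00
Next 400 kWh × $0.111 = $44.40
Remaining 2072 kWh × $0.173 = $358.46
Energy charge = $468.86; + service $22.04 = $490.90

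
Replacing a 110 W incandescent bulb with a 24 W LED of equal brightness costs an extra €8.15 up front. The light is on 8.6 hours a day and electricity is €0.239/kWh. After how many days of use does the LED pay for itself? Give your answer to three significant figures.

Power saved = 110 − 24 = 86 W
Daily energy saved = 86 W × 8.6 h = 739.6 Wh = 0.7396 kWh
Daily savings = 0.7396 × €0.239 = €0.1768
Payback = €8.15 / €0.1768 per day = 46.11 days

46.1 days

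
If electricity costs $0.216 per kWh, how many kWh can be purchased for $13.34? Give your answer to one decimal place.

61.8 kWh

$13.34 / $0.216 per kWh = 61.76 kWh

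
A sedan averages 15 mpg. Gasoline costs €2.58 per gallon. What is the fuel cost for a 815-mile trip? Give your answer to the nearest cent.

Fuel = 815 mi / 15 mpg = 54.33 gal
Cost = 54.33 gal × €2.58/gal = €140.18

€140.18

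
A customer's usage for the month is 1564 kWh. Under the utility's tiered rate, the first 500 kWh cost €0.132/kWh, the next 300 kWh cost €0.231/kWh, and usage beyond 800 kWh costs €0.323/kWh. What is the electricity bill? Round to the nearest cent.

First 500 kWh × €0.132 = €66.00
Next 300 kWh × €0.231 = €69.30
Remaining 764 kWh × €0.323 = €246.77
Total = €382.07

€382.07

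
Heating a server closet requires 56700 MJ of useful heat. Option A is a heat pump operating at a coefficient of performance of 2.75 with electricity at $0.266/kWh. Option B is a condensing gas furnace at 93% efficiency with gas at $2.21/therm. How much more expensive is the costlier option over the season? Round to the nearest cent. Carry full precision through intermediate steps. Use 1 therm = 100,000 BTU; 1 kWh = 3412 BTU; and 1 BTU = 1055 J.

$246.45

Heat load = 56700 MJ = 56,700,000,000 J / 1055 = 53,744,076 BTU
Gas: input = 53,744,076 / 0.930 = 57,789,329 BTU = 577.9 therm → 577.9 × $2.21 = $1,277.14
Heat pump: 53,744,076 BTU / 3412 = 15,750 kWh heat; / 2.75 = 5,728 kWh in → × $0.266 = $1,523.60
Difference = |$1,277.14 − $1,523.60| = $246.45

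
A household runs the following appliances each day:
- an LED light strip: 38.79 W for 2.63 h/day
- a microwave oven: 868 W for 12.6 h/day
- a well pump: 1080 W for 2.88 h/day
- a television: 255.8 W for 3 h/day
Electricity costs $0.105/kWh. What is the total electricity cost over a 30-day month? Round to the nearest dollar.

$47

LED light strip: 38.79 W × 2.63 h × 30 d = 3,061 Wh = 3.061 kWh
microwave oven: 868 W × 12.6 h × 30 d = 328,104 Wh = 328.1 kWh
well pump: 1080 W × 2.88 h × 30 d = 93,312 Wh = 93.31 kWh
television: 255.8 W × 3 h × 30 d = 23,022 Wh = 23.02 kWh
Total energy = 3.061 + 328.1 + 93.31 + 23.02 = 447.5 kWh
Cost = 447.5 kWh × $0.105 = $46.99 ≈ $47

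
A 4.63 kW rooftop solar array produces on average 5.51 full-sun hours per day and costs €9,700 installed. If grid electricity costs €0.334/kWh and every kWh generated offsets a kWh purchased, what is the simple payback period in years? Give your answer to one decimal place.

Daily generation = 4.63 kW × 5.51 h = 25.51 kWh
Annual generation = 25.51 × 365 = 9311.6 kWh
Annual savings = 9311.6 × €0.334 = €3,110.08
Payback = €9,700 / €3,110.08 = 3.12 years

3.1 years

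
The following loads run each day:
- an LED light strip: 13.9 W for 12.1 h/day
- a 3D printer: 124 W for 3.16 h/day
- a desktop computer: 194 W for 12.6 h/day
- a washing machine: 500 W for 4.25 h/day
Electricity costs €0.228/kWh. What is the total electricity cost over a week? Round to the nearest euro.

LED light strip: 13.9 W × 12.1 h × 7 d = 1,177 Wh = 1.177 kWh
3D printer: 124 W × 3.16 h × 7 d = 2,743 Wh = 2.743 kWh
desktop computer: 194 W × 12.6 h × 7 d = 17,111 Wh = 17.11 kWh
washing machine: 500 W × 4.25 h × 7 d = 14,875 Wh = 14.88 kWh
Total energy = 1.177 + 2.743 + 17.11 + 14.88 = 35.91 kWh
Cost = 35.91 kWh × €0.228 = €8.19 ≈ €8

€8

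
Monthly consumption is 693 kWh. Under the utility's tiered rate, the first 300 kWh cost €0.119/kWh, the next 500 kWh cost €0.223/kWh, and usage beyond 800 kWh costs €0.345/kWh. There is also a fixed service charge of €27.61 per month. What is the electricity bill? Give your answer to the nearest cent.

First 300 kWh × €0.119 = €35.70
Next 393 kWh × €0.223 = €87.64
Remaining tier: 0 kWh (not reached)
Energy charge = €123.34; + service €27.61 = €150.95

€150.95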